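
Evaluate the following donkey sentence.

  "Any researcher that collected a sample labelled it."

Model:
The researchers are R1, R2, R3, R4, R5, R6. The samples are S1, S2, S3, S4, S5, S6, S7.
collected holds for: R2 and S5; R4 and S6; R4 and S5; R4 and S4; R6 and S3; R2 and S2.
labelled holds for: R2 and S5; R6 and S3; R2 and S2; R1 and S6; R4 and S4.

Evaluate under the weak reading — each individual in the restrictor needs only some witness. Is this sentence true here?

"it" takes "a sample" as antecedent — a donkey pronoun bound across the clause boundary.
Weak reading: every researcher r with some collected-sample has at least one collected-sample s such that labelled(r,s).
Per researcher: R2:✓  R4:✓  R6:✓
Every researcher in the restrictor has a witness.

True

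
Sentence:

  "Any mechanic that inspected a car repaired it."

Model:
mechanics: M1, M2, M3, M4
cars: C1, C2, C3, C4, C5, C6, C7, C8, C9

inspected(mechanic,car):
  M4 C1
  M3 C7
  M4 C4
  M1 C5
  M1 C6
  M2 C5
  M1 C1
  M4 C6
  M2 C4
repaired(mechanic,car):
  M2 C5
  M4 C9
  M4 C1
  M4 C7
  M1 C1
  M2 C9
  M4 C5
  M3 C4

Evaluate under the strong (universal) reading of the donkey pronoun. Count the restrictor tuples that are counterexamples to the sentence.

"it" takes "a car" as antecedent — a donkey pronoun bound across the clause boundary.
Strong reading: for every (m,c) with inspected(m,c), repaired(m,c).
Restrictor pairs: (M1,C1) ✓  (M1,C5) ✗  (M1,C6) ✗  (M2,C4) ✗  (M2,C5) ✓  (M3,C7) ✗  (M4,C1) ✓  (M4,C4) ✗  (M4,C6) ✗
Counterexamples (restrictor pairs failing the scope): 6.

6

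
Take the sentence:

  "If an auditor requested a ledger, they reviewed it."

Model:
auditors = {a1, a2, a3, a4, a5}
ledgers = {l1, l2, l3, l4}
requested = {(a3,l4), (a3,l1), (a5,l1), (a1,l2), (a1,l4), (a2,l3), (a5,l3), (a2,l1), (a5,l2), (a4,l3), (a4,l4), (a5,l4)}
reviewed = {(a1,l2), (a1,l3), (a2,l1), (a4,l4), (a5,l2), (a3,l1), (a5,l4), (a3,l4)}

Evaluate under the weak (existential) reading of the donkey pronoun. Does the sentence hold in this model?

True

"it" takes "a ledger" as antecedent — a donkey pronoun bound across the clause boundary.
Weak reading: every auditor a with some requested-ledger has at least one requested-ledger l such that reviewed(a,l).
Per auditor: a1:✓  a2:✓  a3:✓  a4:✓  a5:✓
Every auditor in the restrictor has a witness.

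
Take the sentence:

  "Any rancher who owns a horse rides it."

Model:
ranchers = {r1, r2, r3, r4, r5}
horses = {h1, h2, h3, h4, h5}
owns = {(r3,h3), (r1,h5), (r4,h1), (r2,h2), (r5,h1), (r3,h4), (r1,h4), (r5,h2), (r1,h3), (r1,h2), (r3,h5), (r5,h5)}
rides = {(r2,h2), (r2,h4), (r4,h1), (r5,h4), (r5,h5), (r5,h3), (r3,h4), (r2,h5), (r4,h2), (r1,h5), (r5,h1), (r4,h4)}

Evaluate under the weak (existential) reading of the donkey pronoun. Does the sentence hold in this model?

"it" takes "a horse" as antecedent — a donkey pronoun bound across the clause boundary.
Weak reading: every rancher r with some owns-horse has at least one owns-horse h such that rides(r,h).
Per rancher: r1:✓  r2:✓  r3:✓  r4:✓  r5:✓
Every rancher in the restrictor has a witness.

True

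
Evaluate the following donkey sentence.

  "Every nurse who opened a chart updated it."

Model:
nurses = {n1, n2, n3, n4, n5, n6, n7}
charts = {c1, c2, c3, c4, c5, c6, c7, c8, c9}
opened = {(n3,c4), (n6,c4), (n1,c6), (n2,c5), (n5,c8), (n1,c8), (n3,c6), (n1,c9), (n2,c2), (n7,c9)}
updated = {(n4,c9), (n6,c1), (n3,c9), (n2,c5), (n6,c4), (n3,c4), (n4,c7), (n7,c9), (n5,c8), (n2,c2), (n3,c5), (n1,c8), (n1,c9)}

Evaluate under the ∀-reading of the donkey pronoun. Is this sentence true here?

False

"it" takes "a chart" as antecedent — a donkey pronoun bound across the clause boundary.
Strong reading: for every (n,c) with opened(n,c), updated(n,c).
Restrictor pairs: (n1,c6) ✗  (n1,c8) ✓  (n1,c9) ✓  (n2,c2) ✓  (n2,c5) ✓  (n3,c4) ✓  (n3,c6) ✗  (n5,c8) ✓  (n6,c4) ✓  (n7,c9) ✓
Counterexample: (n1,c6) is in opened but fails the scope.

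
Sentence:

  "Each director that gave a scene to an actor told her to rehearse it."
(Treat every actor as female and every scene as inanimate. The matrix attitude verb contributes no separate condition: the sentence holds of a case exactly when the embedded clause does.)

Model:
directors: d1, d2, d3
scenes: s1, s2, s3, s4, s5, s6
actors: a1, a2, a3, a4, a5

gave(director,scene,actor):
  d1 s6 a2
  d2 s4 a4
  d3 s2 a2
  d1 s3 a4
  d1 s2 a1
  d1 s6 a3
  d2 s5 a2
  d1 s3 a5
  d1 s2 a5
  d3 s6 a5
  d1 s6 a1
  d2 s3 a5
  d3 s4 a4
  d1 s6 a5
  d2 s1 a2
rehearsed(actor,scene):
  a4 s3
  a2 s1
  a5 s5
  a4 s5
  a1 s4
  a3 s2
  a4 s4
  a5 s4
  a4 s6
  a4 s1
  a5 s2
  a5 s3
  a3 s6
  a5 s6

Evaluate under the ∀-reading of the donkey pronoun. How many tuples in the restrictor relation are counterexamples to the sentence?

"her" takes "an actor" as antecedent and "it" takes "a scene"; both are donkey pronouns co-varying with the restrictor.
Strong reading: for every (d,s,a) with gave(d,s,a), rehearsed(a,s).
Restrictor triples: (d1,s2,a1)→rehearsed(a1,s2) ✗  (d1,s2,a5)→rehearsed(a5,s2) ✓  (d1,s3,a4)→rehearsed(a4,s3) ✓  (d1,s3,a5)→rehearsed(a5,s3) ✓  (d1,s6,a1)→rehearsed(a1,s6) ✗  (d1,s6,a2)→rehearsed(a2,s6) ✗  (d1,s6,a3)→rehearsed(a3,s6) ✓  (d1,s6,a5)→rehearsed(a5,s6) ✓  (d2,s1,a2)→rehearsed(a2,s1) ✓  (d2,s3,a5)→rehearsed(a5,s3) ✓  (d2,s4,a4)→rehearsed(a4,s4) ✓  (d2,s5,a2)→rehearsed(a2,s5) ✗  (d3,s2,a2)→rehearsed(a2,s2) ✗  (d3,s4,a4)→rehearsed(a4,s4) ✓  (d3,s6,a5)→rehearsed(a5,s6) ✓
Counterexamples (restrictor triples failing the scope): 5.

5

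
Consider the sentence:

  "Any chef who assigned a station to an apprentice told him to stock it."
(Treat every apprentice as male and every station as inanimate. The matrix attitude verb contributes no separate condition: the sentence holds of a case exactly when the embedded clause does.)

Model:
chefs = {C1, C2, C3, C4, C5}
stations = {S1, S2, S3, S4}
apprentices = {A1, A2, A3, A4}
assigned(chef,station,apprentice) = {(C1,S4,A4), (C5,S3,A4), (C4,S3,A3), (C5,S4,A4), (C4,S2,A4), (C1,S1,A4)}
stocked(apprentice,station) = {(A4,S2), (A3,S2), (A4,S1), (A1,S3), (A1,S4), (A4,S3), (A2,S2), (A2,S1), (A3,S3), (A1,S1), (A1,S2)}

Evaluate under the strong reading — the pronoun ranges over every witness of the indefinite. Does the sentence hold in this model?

"him" takes "an apprentice" as antecedent and "it" takes "a station"; both are donkey pronouns co-varying with the restrictor.
Strong reading: for every (c,s,a) with assigned(c,s,a), stocked(a,s).
Restrictor triples: (C1,S1,A4)→stocked(A4,S1) ✓  (C1,S4,A4)→stocked(A4,S4) ✗  (C4,S2,A4)→stocked(A4,S2) ✓  (C4,S3,A3)→stocked(A3,S3) ✓  (C5,S3,A4)→stocked(A4,S3) ✓  (C5,S4,A4)→stocked(A4,S4) ✗
Counterexample: (C1,S4,A4) — stocked(A4,S4) does not hold.

False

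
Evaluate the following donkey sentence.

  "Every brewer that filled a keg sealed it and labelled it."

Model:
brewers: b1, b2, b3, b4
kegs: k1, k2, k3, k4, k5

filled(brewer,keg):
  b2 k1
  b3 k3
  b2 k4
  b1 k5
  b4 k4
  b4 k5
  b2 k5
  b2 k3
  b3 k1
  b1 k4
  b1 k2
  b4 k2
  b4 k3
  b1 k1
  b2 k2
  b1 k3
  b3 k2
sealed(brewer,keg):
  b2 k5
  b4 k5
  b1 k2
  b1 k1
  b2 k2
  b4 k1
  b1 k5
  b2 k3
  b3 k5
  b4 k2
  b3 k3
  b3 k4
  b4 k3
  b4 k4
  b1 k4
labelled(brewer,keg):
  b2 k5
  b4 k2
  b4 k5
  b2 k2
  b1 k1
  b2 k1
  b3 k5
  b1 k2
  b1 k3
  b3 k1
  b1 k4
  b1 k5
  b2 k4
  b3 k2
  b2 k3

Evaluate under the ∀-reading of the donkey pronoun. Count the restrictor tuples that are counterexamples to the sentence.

"it" takes "a keg" as antecedent — a donkey pronoun bound across the clause boundary.
Strong reading: for every (b,k) with filled(b,k), sealed(b,k) ∧ labelled(b,k).
Restrictor pairs: (b1,k1) ✓  (b1,k2) ✓  (b1,k3) ✗  (b1,k4) ✓  (b1,k5) ✓  (b2,k1) ✗  (b2,k2) ✓  (b2,k3) ✓  (b2,k4) ✗  (b2,k5) ✓  (b3,k1) ✗  (b3,k2) ✗  (b3,k3) ✗  (b4,k2) ✓  (b4,k3) ✗  (b4,k4) ✗  (b4,k5) ✓
Counterexamples (restrictor pairs failing the scope): 8.

8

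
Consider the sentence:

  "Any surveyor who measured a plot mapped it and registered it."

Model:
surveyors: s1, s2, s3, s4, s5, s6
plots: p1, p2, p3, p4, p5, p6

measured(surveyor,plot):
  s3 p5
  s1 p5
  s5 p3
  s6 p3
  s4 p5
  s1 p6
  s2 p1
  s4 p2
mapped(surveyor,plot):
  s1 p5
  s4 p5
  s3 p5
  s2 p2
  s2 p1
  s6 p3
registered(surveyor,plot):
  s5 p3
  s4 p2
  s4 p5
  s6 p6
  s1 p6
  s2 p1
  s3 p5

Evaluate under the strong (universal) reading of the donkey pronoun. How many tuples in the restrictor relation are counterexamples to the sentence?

5

"it" takes "a plot" as antecedent — a donkey pronoun bound across the clause boundary.
Strong reading: for every (s,p) with measured(s,p), mapped(s,p) ∧ registered(s,p).
Restrictor pairs: (s1,p5) ✗  (s1,p6) ✗  (s2,p1) ✓  (s3,p5) ✓  (s4,p2) ✗  (s4,p5) ✓  (s5,p3) ✗  (s6,p3) ✗
Counterexamples (restrictor pairs failing the scope): 5.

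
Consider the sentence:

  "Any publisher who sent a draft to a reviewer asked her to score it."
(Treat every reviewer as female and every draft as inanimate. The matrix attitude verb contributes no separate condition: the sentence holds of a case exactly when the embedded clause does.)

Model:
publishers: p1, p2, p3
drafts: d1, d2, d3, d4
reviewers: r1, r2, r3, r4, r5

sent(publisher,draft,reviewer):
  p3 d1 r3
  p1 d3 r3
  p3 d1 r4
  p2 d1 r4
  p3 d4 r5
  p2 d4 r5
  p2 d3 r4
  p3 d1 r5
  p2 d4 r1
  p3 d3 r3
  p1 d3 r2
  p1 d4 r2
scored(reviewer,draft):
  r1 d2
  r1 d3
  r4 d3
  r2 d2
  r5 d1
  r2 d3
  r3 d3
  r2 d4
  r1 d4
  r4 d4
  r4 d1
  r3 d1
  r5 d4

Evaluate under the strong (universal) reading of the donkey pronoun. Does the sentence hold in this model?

True

"her" takes "a reviewer" as antecedent and "it" takes "a draft"; both are donkey pronouns co-varying with the restrictor.
Strong reading: for every (p,d,r) with sent(p,d,r), scored(r,d).
Restrictor triples: (p1,d3,r2)→scored(r2,d3) ✓  (p1,d3,r3)→scored(r3,d3) ✓  (p1,d4,r2)→scored(r2,d4) ✓  (p2,d1,r4)→scored(r4,d1) ✓  (p2,d3,r4)→scored(r4,d3) ✓  (p2,d4,r1)→scored(r1,d4) ✓  (p2,d4,r5)→scored(r5,d4) ✓  (p3,d1,r3)→scored(r3,d1) ✓  (p3,d1,r4)→scored(r4,d1) ✓  (p3,d1,r5)→scored(r5,d1) ✓  (p3,d3,r3)→scored(r3,d3) ✓  (p3,d4,r5)→scored(r5,d4) ✓
Every restrictor triple satisfies the scope.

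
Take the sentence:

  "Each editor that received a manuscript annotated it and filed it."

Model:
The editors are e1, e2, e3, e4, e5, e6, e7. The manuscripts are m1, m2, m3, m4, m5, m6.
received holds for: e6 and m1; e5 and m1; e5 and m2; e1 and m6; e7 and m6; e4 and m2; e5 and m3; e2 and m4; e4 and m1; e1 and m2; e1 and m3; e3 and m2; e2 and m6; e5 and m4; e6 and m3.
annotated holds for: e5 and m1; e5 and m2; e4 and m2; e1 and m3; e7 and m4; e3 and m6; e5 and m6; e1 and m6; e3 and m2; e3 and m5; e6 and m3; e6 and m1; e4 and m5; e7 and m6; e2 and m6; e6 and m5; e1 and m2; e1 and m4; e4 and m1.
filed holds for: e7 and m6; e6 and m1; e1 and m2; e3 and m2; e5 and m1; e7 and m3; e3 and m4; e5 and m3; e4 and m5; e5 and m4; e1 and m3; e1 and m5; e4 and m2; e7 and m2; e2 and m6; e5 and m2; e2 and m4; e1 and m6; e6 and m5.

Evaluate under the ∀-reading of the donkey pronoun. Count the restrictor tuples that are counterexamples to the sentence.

5

"it" takes "a manuscript" as antecedent — a donkey pronoun bound across the clause boundary.
Strong reading: for every (e,m) with received(e,m), annotated(e,m) ∧ filed(e,m).
Restrictor pairs: (e1,m2) ✓  (e1,m3) ✓  (e1,m6) ✓  (e2,m4) ✗  (e2,m6) ✓  (e3,m2) ✓  (e4,m1) ✗  (e4,m2) ✓  (e5,m1) ✓  (e5,m2) ✓  (e5,m3) ✗  (e5,m4) ✗  (e6,m1) ✓  (e6,m3) ✗  (e7,m6) ✓
Counterexamples (restrictor pairs failing the scope): 5.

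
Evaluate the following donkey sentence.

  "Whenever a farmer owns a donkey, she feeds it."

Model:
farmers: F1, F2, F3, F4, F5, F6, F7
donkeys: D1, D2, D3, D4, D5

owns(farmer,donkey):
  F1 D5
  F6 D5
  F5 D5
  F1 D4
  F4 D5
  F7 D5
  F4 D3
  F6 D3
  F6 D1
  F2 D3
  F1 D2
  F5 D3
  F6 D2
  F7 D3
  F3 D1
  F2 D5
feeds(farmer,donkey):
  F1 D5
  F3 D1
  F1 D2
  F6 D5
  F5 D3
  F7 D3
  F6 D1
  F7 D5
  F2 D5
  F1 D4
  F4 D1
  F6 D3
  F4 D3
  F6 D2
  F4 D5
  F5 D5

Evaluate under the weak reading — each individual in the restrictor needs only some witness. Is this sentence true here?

True

"it" takes "a donkey" as antecedent — a donkey pronoun bound across the clause boundary.
Weak reading: every farmer f with some owns-donkey has at least one owns-donkey d such that feeds(f,d).
Per farmer: F1:✓  F2:✓  F3:✓  F4:✓  F5:✓  F6:✓  F7:✓
Every farmer in the restrictor has a witness.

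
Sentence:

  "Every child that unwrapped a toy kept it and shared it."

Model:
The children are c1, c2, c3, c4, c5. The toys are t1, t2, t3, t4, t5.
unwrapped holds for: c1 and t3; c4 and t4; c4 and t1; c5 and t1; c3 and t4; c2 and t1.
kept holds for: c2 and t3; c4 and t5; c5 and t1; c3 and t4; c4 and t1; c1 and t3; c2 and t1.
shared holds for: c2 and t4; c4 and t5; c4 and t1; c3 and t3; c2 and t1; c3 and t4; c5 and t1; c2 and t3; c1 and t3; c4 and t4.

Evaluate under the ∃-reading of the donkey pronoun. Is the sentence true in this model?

True

"it" takes "a toy" as antecedent — a donkey pronoun bound across the clause boundary.
Weak reading: every child c with some unwrapped-toy has at least one unwrapped-toy t such that kept(c,t) ∧ shared(c,t).
Per child: c1:✓  c2:✓  c3:✓  c4:✓  c5:✓
Every child in the restrictor has a witness.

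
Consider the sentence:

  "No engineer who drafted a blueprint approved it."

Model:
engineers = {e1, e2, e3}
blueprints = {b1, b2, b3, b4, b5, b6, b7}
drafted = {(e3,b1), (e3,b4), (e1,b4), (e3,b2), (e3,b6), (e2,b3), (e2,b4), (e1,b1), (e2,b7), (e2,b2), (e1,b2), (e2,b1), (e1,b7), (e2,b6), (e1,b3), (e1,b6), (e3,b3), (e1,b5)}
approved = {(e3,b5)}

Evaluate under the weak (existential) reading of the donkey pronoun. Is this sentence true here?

True

"it" takes "a blueprint" as antecedent — a donkey pronoun bound across the clause boundary.
Truth condition: for no (e,b) with drafted(e,b) does approved(e,b) hold.
Restrictor pairs — does the scope hold? (e1,b1):fails  (e1,b2):fails  (e1,b3):fails  (e1,b4):fails  (e1,b5):fails  (e1,b6):fails  (e1,b7):fails  (e2,b1):fails  (e2,b2):fails  (e2,b3):fails  (e2,b4):fails  (e2,b6):fails  (e2,b7):fails  (e3,b1):fails  (e3,b2):fails  (e3,b3):fails  (e3,b4):fails  (e3,b6):fails
Scope holds for no restrictor pair, so the sentence is true.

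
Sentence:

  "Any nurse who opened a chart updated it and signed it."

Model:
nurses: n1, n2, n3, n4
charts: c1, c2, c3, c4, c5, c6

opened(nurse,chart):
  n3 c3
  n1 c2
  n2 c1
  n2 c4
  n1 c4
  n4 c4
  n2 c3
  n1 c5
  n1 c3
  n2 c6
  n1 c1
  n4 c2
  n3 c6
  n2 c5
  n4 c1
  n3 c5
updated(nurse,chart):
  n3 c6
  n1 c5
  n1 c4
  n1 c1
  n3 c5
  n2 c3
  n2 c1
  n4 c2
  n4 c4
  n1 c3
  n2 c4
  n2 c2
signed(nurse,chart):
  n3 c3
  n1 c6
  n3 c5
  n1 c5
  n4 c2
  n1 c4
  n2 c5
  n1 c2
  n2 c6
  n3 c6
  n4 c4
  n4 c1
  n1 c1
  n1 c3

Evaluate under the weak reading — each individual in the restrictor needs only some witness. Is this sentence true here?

False

"it" takes "a chart" as antecedent — a donkey pronoun bound across the clause boundary.
Weak reading: every nurse n with some opened-chart has at least one opened-chart c such that updated(n,c) ∧ signed(n,c).
Per nurse: n1:✓  n2:✗  n3:✓  n4:✓
n2 has no witness among its opened-charts.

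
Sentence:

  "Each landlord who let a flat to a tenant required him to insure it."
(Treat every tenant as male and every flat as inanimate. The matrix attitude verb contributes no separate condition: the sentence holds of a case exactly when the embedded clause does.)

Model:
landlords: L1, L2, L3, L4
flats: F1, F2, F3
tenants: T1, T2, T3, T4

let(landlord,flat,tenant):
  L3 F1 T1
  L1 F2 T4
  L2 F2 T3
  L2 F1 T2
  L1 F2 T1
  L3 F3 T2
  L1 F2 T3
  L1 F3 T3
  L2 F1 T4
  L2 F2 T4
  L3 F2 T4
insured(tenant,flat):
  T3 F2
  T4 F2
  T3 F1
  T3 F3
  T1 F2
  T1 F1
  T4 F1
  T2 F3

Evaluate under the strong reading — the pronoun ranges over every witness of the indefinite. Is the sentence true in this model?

False

"him" takes "a tenant" as antecedent and "it" takes "a flat"; both are donkey pronouns co-varying with the restrictor.
Strong reading: for every (l,f,t) with let(l,f,t), insured(t,f).
Restrictor triples: (L1,F2,T1)→insured(T1,F2) ✓  (L1,F2,T3)→insured(T3,F2) ✓  (L1,F2,T4)→insured(T4,F2) ✓  (L1,F3,T3)→insured(T3,F3) ✓  (L2,F1,T2)→insured(T2,F1) ✗  (L2,F1,T4)→insured(T4,F1) ✓  (L2,F2,T3)→insured(T3,F2) ✓  (L2,F2,T4)→insured(T4,F2) ✓  (L3,F1,T1)→insured(T1,F1) ✓  (L3,F2,T4)→insured(T4,F2) ✓  (L3,F3,T2)→insured(T2,F3) ✓
Counterexample: (L2,F1,T2) — insured(T2,F1) does not hold.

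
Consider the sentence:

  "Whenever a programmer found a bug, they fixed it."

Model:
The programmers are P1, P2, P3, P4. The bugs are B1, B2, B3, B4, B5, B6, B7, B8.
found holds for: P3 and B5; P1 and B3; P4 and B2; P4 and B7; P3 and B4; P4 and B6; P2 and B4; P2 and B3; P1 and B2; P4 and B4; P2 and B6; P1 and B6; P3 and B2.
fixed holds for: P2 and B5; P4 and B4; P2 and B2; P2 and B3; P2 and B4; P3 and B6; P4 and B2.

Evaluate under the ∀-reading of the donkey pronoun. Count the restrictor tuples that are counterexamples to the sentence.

9

"it" takes "a bug" as antecedent — a donkey pronoun bound across the clause boundary.
Strong reading: for every (p,b) with found(p,b), fixed(p,b).
Restrictor pairs: (P1,B2) ✗  (P1,B3) ✗  (P1,B6) ✗  (P2,B3) ✓  (P2,B4) ✓  (P2,B6) ✗  (P3,B2) ✗  (P3,B4) ✗  (P3,B5) ✗  (P4,B2) ✓  (P4,B4) ✓  (P4,B6) ✗  (P4,B7) ✗
Counterexamples (restrictor pairs failing the scope): 9.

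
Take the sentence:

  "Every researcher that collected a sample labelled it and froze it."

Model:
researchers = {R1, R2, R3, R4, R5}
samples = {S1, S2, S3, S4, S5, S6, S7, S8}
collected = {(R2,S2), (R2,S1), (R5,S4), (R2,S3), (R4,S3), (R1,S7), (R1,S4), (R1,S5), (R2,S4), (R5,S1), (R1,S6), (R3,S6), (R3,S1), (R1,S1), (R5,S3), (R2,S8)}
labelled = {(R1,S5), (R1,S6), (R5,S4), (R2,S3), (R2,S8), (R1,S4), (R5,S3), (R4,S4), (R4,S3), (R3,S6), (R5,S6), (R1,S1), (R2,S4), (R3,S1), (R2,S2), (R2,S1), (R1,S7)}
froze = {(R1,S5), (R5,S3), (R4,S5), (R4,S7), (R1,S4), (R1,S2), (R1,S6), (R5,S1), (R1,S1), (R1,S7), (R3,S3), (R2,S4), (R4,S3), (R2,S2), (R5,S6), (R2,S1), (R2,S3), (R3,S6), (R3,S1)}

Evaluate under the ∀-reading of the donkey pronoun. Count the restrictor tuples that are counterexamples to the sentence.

"it" takes "a sample" as antecedent — a donkey pronoun bound across the clause boundary.
Strong reading: for every (r,s) with collected(r,s), labelled(r,s) ∧ froze(r,s).
Restrictor pairs: (R1,S1) ✓  (R1,S4) ✓  (R1,S5) ✓  (R1,S6) ✓  (R1,S7) ✓  (R2,S1) ✓  (R2,S2) ✓  (R2,S3) ✓  (R2,S4) ✓  (R2,S8) ✗  (R3,S1) ✓  (R3,S6) ✓  (R4,S3) ✓  (R5,S1) ✗  (R5,S3) ✓  (R5,S4) ✗
Counterexamples (restrictor pairs failing the scope): 3.

3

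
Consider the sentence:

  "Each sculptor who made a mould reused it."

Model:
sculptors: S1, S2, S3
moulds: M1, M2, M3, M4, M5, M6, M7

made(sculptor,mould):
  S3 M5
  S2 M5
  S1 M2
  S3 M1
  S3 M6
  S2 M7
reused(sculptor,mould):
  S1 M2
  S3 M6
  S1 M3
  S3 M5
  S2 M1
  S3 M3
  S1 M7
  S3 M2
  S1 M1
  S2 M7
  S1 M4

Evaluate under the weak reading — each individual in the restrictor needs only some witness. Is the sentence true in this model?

"it" takes "a mould" as antecedent — a donkey pronoun bound across the clause boundary.
Weak reading: every sculptor s with some made-mould has at least one made-mould m such that reused(s,m).
Per sculptor: S1:✓  S2:✓  S3:✓
Every sculptor in the restrictor has a witness.

True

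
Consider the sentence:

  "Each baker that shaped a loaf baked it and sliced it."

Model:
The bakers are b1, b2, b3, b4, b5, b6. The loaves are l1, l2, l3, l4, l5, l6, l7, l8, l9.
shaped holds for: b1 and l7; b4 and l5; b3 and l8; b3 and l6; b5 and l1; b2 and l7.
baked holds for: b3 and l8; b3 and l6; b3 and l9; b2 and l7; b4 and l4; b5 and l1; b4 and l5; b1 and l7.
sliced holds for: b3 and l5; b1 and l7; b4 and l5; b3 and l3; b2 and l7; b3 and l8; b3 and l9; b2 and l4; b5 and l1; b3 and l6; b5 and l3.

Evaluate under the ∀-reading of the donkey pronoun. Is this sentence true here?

"it" takes "a loaf" as antecedent — a donkey pronoun bound across the clause boundary.
Strong reading: for every (b,l) with shaped(b,l), baked(b,l) ∧ sliced(b,l).
Restrictor pairs: (b1,l7) ✓  (b2,l7) ✓  (b3,l6) ✓  (b3,l8) ✓  (b4,l5) ✓  (b5,l1) ✓
Every restrictor pair satisfies the scope.

True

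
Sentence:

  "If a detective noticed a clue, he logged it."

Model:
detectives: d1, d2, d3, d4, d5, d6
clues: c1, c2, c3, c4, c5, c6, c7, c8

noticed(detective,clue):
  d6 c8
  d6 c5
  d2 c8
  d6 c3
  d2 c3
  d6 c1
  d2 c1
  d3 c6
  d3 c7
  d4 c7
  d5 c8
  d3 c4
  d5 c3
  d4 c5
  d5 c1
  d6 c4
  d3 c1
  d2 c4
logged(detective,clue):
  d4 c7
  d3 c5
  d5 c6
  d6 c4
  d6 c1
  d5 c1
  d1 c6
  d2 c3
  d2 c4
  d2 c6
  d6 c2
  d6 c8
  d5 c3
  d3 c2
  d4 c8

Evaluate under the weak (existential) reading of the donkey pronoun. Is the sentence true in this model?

False

"it" takes "a clue" as antecedent — a donkey pronoun bound across the clause boundary.
Weak reading: every detective d with some noticed-clue has at least one noticed-clue c such that logged(d,c).
Per detective: d2:✓  d3:✗  d4:✓  d5:✓  d6:✓
d3 has no witness among its noticed-clues.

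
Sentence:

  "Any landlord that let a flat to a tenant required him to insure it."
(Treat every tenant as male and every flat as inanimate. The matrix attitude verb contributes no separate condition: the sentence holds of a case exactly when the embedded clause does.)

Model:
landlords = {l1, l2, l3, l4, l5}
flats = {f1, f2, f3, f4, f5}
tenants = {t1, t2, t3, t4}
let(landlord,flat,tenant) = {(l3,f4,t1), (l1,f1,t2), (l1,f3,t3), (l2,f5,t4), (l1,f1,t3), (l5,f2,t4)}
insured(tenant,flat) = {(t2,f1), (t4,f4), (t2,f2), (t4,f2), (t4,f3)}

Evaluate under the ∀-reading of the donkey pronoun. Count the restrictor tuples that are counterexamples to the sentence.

4

"him" takes "a tenant" as antecedent and "it" takes "a flat"; both are donkey pronouns co-varying with the restrictor.
Strong reading: for every (l,f,t) with let(l,f,t), insured(t,f).
Restrictor triples: (l1,f1,t2)→insured(t2,f1) ✓  (l1,f1,t3)→insured(t3,f1) ✗  (l1,f3,t3)→insured(t3,f3) ✗  (l2,f5,t4)→insured(t4,f5) ✗  (l3,f4,t1)→insured(t1,f4) ✗  (l5,f2,t4)→insured(t4,f2) ✓
Counterexamples (restrictor triples failing the scope): 4.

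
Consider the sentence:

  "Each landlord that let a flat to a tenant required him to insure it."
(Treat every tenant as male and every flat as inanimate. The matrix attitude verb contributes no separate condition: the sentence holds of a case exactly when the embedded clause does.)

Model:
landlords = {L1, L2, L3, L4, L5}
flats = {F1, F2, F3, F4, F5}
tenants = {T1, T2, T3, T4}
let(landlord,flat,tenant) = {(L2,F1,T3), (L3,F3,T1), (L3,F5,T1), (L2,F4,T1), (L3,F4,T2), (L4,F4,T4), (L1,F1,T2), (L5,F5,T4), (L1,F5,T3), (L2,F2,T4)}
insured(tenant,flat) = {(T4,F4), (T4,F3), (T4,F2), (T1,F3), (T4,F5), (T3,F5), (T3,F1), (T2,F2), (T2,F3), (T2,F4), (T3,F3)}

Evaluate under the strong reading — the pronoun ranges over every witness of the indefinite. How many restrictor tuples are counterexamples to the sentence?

"him" takes "a tenant" as antecedent and "it" takes "a flat"; both are donkey pronouns co-varying with the restrictor.
Strong reading: for every (l,f,t) with let(l,f,t), insured(t,f).
Restrictor triples: (L1,F1,T2)→insured(T2,F1) ✗  (L1,F5,T3)→insured(T3,F5) ✓  (L2,F1,T3)→insured(T3,F1) ✓  (L2,F2,T4)→insured(T4,F2) ✓  (L2,F4,T1)→insured(T1,F4) ✗  (L3,F3,T1)→insured(T1,F3) ✓  (L3,F4,T2)→insured(T2,F4) ✓  (L3,F5,T1)→insured(T1,F5) ✗  (L4,F4,T4)→insured(T4,F4) ✓  (L5,F5,T4)→insured(T4,F5) ✓
Counterexamples (restrictor triples failing the scope): 3.

3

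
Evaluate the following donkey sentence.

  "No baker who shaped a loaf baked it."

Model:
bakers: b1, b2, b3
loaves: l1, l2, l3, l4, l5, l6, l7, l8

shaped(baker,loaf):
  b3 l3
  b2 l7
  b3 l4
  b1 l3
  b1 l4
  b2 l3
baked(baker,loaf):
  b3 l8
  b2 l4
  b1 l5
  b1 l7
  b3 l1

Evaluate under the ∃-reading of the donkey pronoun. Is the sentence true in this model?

True

"it" takes "a loaf" as antecedent — a donkey pronoun bound across the clause boundary.
Truth condition: for no (b,l) with shaped(b,l) does baked(b,l) hold.
Restrictor pairs — does the scope hold? (b1,l3):fails  (b1,l4):fails  (b2,l3):fails  (b2,l7):fails  (b3,l3):fails  (b3,l4):fails
Scope holds for no restrictor pair, so the sentence is true.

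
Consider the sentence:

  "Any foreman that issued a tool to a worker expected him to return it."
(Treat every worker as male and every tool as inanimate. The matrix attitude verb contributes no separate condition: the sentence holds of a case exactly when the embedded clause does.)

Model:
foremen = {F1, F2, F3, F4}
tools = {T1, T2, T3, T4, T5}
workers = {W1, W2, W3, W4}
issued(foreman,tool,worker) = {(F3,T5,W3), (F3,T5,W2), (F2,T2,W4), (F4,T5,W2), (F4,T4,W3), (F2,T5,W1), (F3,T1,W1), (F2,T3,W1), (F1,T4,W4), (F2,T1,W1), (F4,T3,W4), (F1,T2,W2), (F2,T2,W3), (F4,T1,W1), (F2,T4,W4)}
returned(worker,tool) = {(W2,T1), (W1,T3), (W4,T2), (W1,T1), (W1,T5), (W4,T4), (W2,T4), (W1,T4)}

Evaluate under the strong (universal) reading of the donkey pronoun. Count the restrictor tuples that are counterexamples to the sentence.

7

"him" takes "a worker" as antecedent and "it" takes "a tool"; both are donkey pronouns co-varying with the restrictor.
Strong reading: for every (f,t,w) with issued(f,t,w), returned(w,t).
Restrictor triples: (F1,T2,W2)→returned(W2,T2) ✗  (F1,T4,W4)→returned(W4,T4) ✓  (F2,T1,W1)→returned(W1,T1) ✓  (F2,T2,W3)→returned(W3,T2) ✗  (F2,T2,W4)→returned(W4,T2) ✓  (F2,T3,W1)→returned(W1,T3) ✓  (F2,T4,W4)→returned(W4,T4) ✓  (F2,T5,W1)→returned(W1,T5) ✓  (F3,T1,W1)→returned(W1,T1) ✓  (F3,T5,W2)→returned(W2,T5) ✗  (F3,T5,W3)→returned(W3,T5) ✗  (F4,T1,W1)→returned(W1,T1) ✓  (F4,T3,W4)→returned(W4,T3) ✗  (F4,T4,W3)→returned(W3,T4) ✗  (F4,T5,W2)→returned(W2,T5) ✗
Counterexamples (restrictor triples failing the scope): 7.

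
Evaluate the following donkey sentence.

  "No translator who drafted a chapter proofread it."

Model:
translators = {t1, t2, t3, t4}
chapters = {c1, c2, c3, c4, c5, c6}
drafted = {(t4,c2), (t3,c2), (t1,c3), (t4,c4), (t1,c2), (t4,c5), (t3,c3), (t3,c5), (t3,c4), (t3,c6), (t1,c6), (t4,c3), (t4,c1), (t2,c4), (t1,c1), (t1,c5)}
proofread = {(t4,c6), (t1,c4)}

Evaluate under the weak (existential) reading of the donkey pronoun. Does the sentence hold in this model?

"it" takes "a chapter" as antecedent — a donkey pronoun bound across the clause boundary.
Truth condition: for no (t,c) with drafted(t,c) does proofread(t,c) hold.
Restrictor pairs — does the scope hold? (t1,c1):fails  (t1,c2):fails  (t1,c3):fails  (t1,c5):fails  (t1,c6):fails  (t2,c4):fails  (t3,c2):fails  (t3,c3):fails  (t3,c4):fails  (t3,c5):fails  (t3,c6):fails  (t4,c1):fails  (t4,c2):fails  (t4,c3):fails  (t4,c4):fails  (t4,c5):fails
Scope holds for no restrictor pair, so the sentence is true.

True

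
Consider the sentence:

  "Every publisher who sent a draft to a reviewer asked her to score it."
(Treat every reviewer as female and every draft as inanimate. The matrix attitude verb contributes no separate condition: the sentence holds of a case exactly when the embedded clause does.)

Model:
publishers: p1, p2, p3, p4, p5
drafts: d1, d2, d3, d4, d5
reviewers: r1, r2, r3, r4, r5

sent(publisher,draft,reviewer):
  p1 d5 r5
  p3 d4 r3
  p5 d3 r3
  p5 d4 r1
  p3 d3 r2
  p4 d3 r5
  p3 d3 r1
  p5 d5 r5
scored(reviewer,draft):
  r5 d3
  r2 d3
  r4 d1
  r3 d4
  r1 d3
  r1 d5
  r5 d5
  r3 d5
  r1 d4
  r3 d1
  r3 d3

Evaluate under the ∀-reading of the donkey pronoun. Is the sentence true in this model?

"her" takes "a reviewer" as antecedent and "it" takes "a draft"; both are donkey pronouns co-varying with the restrictor.
Strong reading: for every (p,d,r) with sent(p,d,r), scored(r,d).
Restrictor triples: (p1,d5,r5)→scored(r5,d5) ✓  (p3,d3,r1)→scored(r1,d3) ✓  (p3,d3,r2)→scored(r2,d3) ✓  (p3,d4,r3)→scored(r3,d4) ✓  (p4,d3,r5)→scored(r5,d3) ✓  (p5,d3,r3)→scored(r3,d3) ✓  (p5,d4,r1)→scored(r1,d4) ✓  (p5,d5,r5)→scored(r5,d5) ✓
Every restrictor triple satisfies the scope.

True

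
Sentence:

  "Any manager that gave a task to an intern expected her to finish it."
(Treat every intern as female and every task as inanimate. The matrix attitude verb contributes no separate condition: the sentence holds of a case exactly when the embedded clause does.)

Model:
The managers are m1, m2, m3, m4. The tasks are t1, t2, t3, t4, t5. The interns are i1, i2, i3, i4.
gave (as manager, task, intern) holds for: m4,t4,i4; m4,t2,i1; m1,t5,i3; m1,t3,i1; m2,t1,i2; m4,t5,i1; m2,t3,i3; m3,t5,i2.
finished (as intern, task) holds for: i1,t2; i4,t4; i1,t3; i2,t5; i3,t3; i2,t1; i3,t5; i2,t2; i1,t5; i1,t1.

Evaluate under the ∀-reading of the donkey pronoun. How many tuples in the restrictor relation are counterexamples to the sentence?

"her" takes "an intern" as antecedent and "it" takes "a task"; both are donkey pronouns co-varying with the restrictor.
Strong reading: for every (m,t,i) with gave(m,t,i), finished(i,t).
Restrictor triples: (m1,t3,i1)→finished(i1,t3) ✓  (m1,t5,i3)→finished(i3,t5) ✓  (m2,t1,i2)→finished(i2,t1) ✓  (m2,t3,i3)→finished(i3,t3) ✓  (m3,t5,i2)→finished(i2,t5) ✓  (m4,t2,i1)→finished(i1,t2) ✓  (m4,t4,i4)→finished(i4,t4) ✓  (m4,t5,i1)→finished(i1,t5) ✓
Counterexamples (restrictor triples failing the scope): 0.

0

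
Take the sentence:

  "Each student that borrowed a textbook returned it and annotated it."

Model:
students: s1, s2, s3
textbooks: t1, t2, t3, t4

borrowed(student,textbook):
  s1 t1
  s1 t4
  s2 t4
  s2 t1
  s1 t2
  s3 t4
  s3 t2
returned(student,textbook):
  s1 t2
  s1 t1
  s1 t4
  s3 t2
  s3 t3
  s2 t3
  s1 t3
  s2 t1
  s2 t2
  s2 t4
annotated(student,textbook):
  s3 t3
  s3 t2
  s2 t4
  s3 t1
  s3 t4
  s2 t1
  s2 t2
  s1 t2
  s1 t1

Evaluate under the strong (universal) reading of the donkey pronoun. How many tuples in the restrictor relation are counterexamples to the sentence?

2

"it" takes "a textbook" as antecedent — a donkey pronoun bound across the clause boundary.
Strong reading: for every (s,t) with borrowed(s,t), returned(s,t) ∧ annotated(s,t).
Restrictor pairs: (s1,t1) ✓  (s1,t2) ✓  (s1,t4) ✗  (s2,t1) ✓  (s2,t4) ✓  (s3,t2) ✓  (s3,t4) ✗
Counterexamples (restrictor pairs failing the scope): 2.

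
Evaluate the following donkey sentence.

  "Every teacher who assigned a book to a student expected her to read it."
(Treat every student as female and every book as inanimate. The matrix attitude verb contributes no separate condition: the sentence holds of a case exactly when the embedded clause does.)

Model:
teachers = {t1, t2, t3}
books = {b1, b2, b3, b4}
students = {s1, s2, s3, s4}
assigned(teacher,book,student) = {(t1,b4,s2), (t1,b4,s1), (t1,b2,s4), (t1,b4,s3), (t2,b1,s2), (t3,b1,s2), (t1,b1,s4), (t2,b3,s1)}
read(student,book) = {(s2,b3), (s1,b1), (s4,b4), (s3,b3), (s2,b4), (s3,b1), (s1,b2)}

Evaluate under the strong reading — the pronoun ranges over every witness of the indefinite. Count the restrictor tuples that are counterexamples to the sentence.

"her" takes "a student" as antecedent and "it" takes "a book"; both are donkey pronouns co-varying with the restrictor.
Strong reading: for every (t,b,s) with assigned(t,b,s), read(s,b).
Restrictor triples: (t1,b1,s4)→read(s4,b1) ✗  (t1,b2,s4)→read(s4,b2) ✗  (t1,b4,s1)→read(s1,b4) ✗  (t1,b4,s2)→read(s2,b4) ✓  (t1,b4,s3)→read(s3,b4) ✗  (t2,b1,s2)→read(s2,b1) ✗  (t2,b3,s1)→read(s1,b3) ✗  (t3,b1,s2)→read(s2,b1) ✗
Counterexamples (restrictor triples failing the scope): 7.

7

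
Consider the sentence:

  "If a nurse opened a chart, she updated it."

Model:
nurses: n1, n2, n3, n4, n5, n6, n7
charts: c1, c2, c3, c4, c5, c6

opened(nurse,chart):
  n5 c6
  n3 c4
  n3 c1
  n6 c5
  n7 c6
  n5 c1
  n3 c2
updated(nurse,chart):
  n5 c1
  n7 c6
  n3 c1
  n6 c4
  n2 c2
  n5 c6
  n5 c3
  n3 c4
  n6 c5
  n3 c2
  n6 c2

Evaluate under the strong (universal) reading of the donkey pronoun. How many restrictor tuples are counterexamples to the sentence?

0

"it" takes "a chart" as antecedent — a donkey pronoun bound across the clause boundary.
Strong reading: for every (n,c) with opened(n,c), updated(n,c).
Restrictor pairs: (n3,c1) ✓  (n3,c2) ✓  (n3,c4) ✓  (n5,c1) ✓  (n5,c6) ✓  (n6,c5) ✓  (n7,c6) ✓
Counterexamples (restrictor pairs failing the scope): 0.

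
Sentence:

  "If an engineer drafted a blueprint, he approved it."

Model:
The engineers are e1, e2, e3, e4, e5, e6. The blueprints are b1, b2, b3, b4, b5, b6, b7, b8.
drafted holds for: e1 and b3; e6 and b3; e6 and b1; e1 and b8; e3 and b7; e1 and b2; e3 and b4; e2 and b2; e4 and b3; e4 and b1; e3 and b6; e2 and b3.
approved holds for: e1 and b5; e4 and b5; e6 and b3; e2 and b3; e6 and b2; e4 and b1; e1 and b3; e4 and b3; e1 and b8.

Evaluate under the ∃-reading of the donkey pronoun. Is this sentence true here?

"it" takes "a blueprint" as antecedent — a donkey pronoun bound across the clause boundary.
Weak reading: every engineer e with some drafted-blueprint has at least one drafted-blueprint b such that approved(e,b).
Per engineer: e1:✓  e2:✓  e3:✗  e4:✓  e6:✓
e3 has no witness among its drafted-blueprints.

False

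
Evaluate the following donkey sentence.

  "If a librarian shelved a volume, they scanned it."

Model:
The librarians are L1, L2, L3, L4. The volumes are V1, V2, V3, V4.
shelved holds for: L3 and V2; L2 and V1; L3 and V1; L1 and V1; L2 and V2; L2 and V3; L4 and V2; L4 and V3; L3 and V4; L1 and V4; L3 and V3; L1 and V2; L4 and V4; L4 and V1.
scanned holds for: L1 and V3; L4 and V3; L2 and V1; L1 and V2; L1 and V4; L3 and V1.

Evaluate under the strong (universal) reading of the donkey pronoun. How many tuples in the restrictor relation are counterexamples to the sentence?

9

"it" takes "a volume" as antecedent — a donkey pronoun bound across the clause boundary.
Strong reading: for every (l,v) with shelved(l,v), scanned(l,v).
Restrictor pairs: (L1,V1) ✗  (L1,V2) ✓  (L1,V4) ✓  (L2,V1) ✓  (L2,V2) ✗  (L2,V3) ✗  (L3,V1) ✓  (L3,V2) ✗  (L3,V3) ✗  (L3,V4) ✗  (L4,V1) ✗  (L4,V2) ✗  (L4,V3) ✓  (L4,V4) ✗
Counterexamples (restrictor pairs failing the scope): 9.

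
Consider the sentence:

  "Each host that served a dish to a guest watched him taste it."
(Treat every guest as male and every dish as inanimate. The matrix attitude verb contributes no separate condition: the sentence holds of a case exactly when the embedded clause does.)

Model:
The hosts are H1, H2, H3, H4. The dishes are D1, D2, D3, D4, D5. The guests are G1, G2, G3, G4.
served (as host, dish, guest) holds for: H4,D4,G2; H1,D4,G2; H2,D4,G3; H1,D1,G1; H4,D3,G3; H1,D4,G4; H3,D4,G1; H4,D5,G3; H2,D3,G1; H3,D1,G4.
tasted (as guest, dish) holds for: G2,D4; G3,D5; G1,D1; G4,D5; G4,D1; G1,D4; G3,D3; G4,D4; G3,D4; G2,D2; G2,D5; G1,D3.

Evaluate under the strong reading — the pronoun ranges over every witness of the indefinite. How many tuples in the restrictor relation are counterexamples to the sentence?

0

"him" takes "a guest" as antecedent and "it" takes "a dish"; both are donkey pronouns co-varying with the restrictor.
Strong reading: for every (h,d,g) with served(h,d,g), tasted(g,d).
Restrictor triples: (H1,D1,G1)→tasted(G1,D1) ✓  (H1,D4,G2)→tasted(G2,D4) ✓  (H1,D4,G4)→tasted(G4,D4) ✓  (H2,D3,G1)→tasted(G1,D3) ✓  (H2,D4,G3)→tasted(G3,D4) ✓  (H3,D1,G4)→tasted(G4,D1) ✓  (H3,D4,G1)→tasted(G1,D4) ✓  (H4,D3,G3)→tasted(G3,D3) ✓  (H4,D4,G2)→tasted(G2,D4) ✓  (H4,D5,G3)→tasted(G3,D5) ✓
Counterexamples (restrictor triples failing the scope): 0.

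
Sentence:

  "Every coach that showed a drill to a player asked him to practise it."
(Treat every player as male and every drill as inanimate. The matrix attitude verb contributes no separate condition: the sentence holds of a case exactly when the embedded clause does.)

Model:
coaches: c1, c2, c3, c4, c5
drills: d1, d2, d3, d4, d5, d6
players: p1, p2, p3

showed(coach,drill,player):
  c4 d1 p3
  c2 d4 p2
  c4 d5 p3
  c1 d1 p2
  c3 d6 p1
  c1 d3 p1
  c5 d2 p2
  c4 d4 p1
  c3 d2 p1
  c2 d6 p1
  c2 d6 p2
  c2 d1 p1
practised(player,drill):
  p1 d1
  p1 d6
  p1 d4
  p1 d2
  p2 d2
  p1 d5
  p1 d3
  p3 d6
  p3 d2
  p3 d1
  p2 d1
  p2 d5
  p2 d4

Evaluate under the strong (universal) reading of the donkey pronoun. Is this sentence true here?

False

"him" takes "a player" as antecedent and "it" takes "a drill"; both are donkey pronouns co-varying with the restrictor.
Strong reading: for every (c,d,p) with showed(c,d,p), practised(p,d).
Restrictor triples: (c1,d1,p2)→practised(p2,d1) ✓  (c1,d3,p1)→practised(p1,d3) ✓  (c2,d1,p1)→practised(p1,d1) ✓  (c2,d4,p2)→practised(p2,d4) ✓  (c2,d6,p1)→practised(p1,d6) ✓  (c2,d6,p2)→practised(p2,d6) ✗  (c3,d2,p1)→practised(p1,d2) ✓  (c3,d6,p1)→practised(p1,d6) ✓  (c4,d1,p3)→practised(p3,d1) ✓  (c4,d4,p1)→practised(p1,d4) ✓  (c4,d5,p3)→practised(p3,d5) ✗  (c5,d2,p2)→practised(p2,d2) ✓
Counterexample: (c2,d6,p2) — practised(p2,d6) does not hold.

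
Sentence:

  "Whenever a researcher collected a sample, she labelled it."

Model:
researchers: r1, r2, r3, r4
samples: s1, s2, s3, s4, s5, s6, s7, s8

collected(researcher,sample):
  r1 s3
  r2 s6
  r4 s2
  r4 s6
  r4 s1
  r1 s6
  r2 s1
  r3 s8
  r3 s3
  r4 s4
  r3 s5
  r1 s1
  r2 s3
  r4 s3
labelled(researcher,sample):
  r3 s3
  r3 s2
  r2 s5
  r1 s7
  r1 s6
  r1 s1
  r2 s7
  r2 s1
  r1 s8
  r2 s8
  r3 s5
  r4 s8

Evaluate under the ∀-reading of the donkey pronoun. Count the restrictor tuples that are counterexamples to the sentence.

9

"it" takes "a sample" as antecedent — a donkey pronoun bound across the clause boundary.
Strong reading: for every (r,s) with collected(r,s), labelled(r,s).
Restrictor pairs: (r1,s1) ✓  (r1,s3) ✗  (r1,s6) ✓  (r2,s1) ✓  (r2,s3) ✗  (r2,s6) ✗  (r3,s3) ✓  (r3,s5) ✓  (r3,s8) ✗  (r4,s1) ✗  (r4,s2) ✗  (r4,s3) ✗  (r4,s4) ✗  (r4,s6) ✗
Counterexamples (restrictor pairs failing the scope): 9.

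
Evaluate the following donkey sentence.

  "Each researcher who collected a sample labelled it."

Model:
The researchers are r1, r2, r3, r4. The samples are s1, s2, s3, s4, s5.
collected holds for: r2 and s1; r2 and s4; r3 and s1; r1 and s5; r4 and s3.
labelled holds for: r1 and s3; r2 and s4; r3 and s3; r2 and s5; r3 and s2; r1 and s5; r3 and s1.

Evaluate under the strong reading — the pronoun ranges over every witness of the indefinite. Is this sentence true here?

"it" takes "a sample" as antecedent — a donkey pronoun bound across the clause boundary.
Strong reading: for every (r,s) with collected(r,s), labelled(r,s).
Restrictor pairs: (r1,s5) ✓  (r2,s1) ✗  (r2,s4) ✓  (r3,s1) ✓  (r4,s3) ✗
Counterexample: (r2,s1) is in collected but fails the scope.

False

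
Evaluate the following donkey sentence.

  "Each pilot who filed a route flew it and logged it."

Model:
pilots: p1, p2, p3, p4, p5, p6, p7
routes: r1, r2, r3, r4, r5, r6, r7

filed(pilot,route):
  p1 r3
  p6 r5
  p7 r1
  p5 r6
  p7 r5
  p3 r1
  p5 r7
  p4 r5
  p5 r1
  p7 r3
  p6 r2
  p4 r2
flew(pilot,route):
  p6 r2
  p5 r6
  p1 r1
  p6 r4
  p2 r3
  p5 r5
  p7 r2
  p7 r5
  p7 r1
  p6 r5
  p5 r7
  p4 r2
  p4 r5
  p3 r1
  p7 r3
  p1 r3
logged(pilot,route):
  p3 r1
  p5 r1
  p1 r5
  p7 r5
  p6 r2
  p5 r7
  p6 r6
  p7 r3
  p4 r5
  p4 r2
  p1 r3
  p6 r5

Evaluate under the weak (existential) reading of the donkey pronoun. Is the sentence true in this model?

"it" takes "a route" as antecedent — a donkey pronoun bound across the clause boundary.
Weak reading: every pilot p with some filed-route has at least one filed-route r such that flew(p,r) ∧ logged(p,r).
Per pilot: p1:✓  p3:✓  p4:✓  p5:✓  p6:✓  p7:✓
Every pilot in the restrictor has a witness.

True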